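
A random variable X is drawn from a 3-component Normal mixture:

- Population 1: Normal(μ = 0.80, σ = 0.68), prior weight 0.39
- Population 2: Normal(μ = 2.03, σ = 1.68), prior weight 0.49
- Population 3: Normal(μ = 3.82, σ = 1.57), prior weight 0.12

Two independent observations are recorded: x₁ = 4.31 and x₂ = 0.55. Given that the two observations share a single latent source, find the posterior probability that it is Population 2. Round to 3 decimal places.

By Bayes' theorem, P(k | x) = π_k f_k(x) / Σ_j π_j f_j(x).
Since both observations come from the same component, the likelihood for component k is f_k(x₁)·f_k(x₂).
  L_1 = [(1/(0.68·√(2π)))·exp(−(4.31−0.80)²/(2·0.68²)) = 0.586680·exp(-13.32191) = 9.61104e-07] × [0.548341] = 5.27012e-07
  L_2 = [(1/(1.68·√(2π)))·exp(−(4.31−2.03)²/(2·1.68²)) = 0.237466·exp(-0.92092) = 0.0945477] × [0.161093] = 0.015231
  L_3 = [(1/(1.57·√(2π)))·exp(−(4.31−3.82)²/(2·1.57²)) = 0.254103·exp(-0.04870) = 0.242024] × [0.029041] = 0.00702862
Multiply by the mixture weights:
  π_1·L_1 = 0.39 × 5.27012e-07 = 2.05535e-07
  π_2·L_2 = 0.49 × 0.015231 = 0.0074632
  π_3·L_3 = 0.12 × 0.00702862 = 0.000843434
Normaliser: 2.05535e-07 + 0.0074632 + 0.000843434 = 0.00830684
P(Population 2 | x) = 0.0074632 / 0.00830684 ≈ 0.898

0.898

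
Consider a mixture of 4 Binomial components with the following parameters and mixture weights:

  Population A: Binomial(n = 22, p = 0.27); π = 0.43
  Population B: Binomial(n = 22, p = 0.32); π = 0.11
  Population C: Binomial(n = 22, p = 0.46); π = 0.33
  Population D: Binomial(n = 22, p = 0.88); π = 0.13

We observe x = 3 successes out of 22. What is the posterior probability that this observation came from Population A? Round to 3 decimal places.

Posterior ∝ prior × likelihood, so P(k | x) ∝ w_k f_k(x); normalise over all components.
Evaluate each component's likelihood at the observed value:
  p_A = C(22,3)·0.27^3·0.73^19 = 1540·0.019683·0.00253008 = 0.0766913
  p_B = C(22,3)·0.32^3·0.68^19 = 1540·0.032768·0.000657157 = 0.0331619
  p_C = C(22,3)·0.46^3·0.54^19 = 1540·0.097336·8.23155e-06 = 0.00123389
  p_D = C(22,3)·0.88^3·0.12^19 = 1540·0.681472·3.1948e-18 = 3.35284e-15
Weight by the priors:
  w_A·p_A = 0.43 × 0.0766913 = 0.0329773
  w_B·p_B = 0.11 × 0.0331619 = 0.00364781
  w_C·p_C = 0.33 × 0.00123389 = 0.000407183
  w_D·p_D = 0.13 × 3.35284e-15 = 4.35869e-16
Denominator: 0.0329773 + 0.00364781 + 0.000407183 + 4.35869e-16 = 0.0370323
Responsibility of Population A: 0.0329773 / 0.0370323 ≈ 0.891

0.891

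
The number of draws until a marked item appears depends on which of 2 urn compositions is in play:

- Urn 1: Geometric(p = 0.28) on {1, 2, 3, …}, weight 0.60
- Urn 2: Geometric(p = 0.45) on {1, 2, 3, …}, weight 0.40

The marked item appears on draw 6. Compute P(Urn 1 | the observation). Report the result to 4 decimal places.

By Bayes' theorem, P(k | x) = P(Z=k) f_k(x) / Σ_j P(Z=j) f_j(x).
Geometric probabilities:
  p_1 = 0.0541777
  p_2 = 0.0226478
Multiply by the mixture weights:
  P(Z=1)·p_1 = 0.60 × 0.0541777 = 0.0325066
  P(Z=2)·p_2 = 0.40 × 0.0226478 = 0.00905912
Marginal: 0.0325066 + 0.00905912 = 0.0415657
P(Urn 1 | the observation) ≈ 0.7821

0.7821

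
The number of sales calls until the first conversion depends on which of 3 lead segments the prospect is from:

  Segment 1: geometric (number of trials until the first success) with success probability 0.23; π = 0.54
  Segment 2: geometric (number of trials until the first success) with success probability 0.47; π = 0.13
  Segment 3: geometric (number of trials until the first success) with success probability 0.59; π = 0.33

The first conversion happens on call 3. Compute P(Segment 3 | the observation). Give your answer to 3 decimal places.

0.265

Apply Bayes' rule: the posterior for each component is proportional to its prior times its likelihood at x.
Geometric probabilities:
  p_1 = 0.136367
  p_2 = 0.132023
  p_3 = 0.099179
Weight by the priors:
  w_1·p_1 = 0.54 × 0.136367 = 0.0736382
  w_2·p_2 = 0.13 × 0.132023 = 0.017163
  w_3·p_3 = 0.33 × 0.099179 = 0.0327291
Sum: 0.0736382 + 0.017163 + 0.0327291 = 0.12353
Responsibility of Segment 3: 0.0327291 / 0.12353 ≈ 0.265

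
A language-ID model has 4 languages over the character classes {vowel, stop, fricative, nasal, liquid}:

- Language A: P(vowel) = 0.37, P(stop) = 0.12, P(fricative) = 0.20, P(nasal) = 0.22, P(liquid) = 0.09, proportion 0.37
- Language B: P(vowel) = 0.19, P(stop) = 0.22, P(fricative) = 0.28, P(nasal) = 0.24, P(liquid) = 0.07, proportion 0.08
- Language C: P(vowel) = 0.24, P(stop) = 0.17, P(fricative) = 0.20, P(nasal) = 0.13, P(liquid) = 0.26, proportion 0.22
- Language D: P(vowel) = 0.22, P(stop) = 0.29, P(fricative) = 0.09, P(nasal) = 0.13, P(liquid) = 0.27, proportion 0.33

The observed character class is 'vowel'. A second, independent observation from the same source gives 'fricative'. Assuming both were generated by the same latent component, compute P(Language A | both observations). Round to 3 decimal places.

Posterior ∝ prior × likelihood, so P(k | x) ∝ π_k f_k(x); normalise over all components.
Since both observations come from the same component, the likelihood for component k is f_k(x₁)·f_k(x₂).
  L_A = [P(vowel | comp) = 0.37] × [0.2] = 0.074
  L_B = [P(vowel | comp) = 0.19] × [0.28] = 0.0532
  L_C = [P(vowel | comp) = 0.24] × [0.2] = 0.048
  L_D = [P(vowel | comp) = 0.22] × [0.09] = 0.0198
Unnormalised posteriors:
  π_A·L_A = 0.37 × 0.074 = 0.02738
  π_B·L_B = 0.08 × 0.0532 = 0.004256
  π_C·L_C = 0.22 × 0.048 = 0.01056
  π_D·L_D = 0.33 × 0.0198 = 0.006534
Evidence: 0.02738 + 0.004256 + 0.01056 + 0.006534 = 0.04873
P(Language A | x) ≈ 0.562

0.562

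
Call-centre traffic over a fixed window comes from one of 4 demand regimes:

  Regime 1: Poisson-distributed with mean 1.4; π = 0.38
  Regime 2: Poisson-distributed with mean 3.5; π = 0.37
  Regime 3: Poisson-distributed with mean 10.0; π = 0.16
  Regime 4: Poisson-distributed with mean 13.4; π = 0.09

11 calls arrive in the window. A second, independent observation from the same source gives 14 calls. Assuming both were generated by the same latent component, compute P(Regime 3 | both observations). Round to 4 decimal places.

P(component k | x) = π_k·f_k(x) / marginal(x), where marginal(x) = Σ_j π_j·f_j(x).
Since both observations come from the same component, the likelihood for component k is f_k(x₁)·f_k(x₂).
  f_1 = [e^(−1.4)·1.4^11/11! = 2.50173e-07] × [3.1432e-10] = 7.86343e-17
  f_2 = [e^(−3.5)·3.5^11/11! = 0.000730402] × [1.43388e-05] = 1.04731e-08
  f_3 = [e^(−10.0)·10.0^11/11! = 0.113736] × [0.0520771] = 0.00592306
  f_4 = [e^(−13.4)·13.4^11/11! = 0.0949404] × [0.104595] = 0.00993033
Multiply by the mixture weights:
  π_1·f_1 = 0.38 × 7.86343e-17 = 2.98811e-17
  π_2·f_2 = 0.37 × 1.04731e-08 = 3.87505e-09
  π_3·f_3 = 0.16 × 0.00592306 = 0.00094769
  π_4·f_4 = 0.09 × 0.00993033 = 0.00089373
Normaliser: 2.98811e-17 + 3.87505e-09 + 0.00094769 + 0.00089373 = 0.00184142
P(Regime 3 | data) = 0.00094769 / 0.00184142 ≈ 0.5147

0.5147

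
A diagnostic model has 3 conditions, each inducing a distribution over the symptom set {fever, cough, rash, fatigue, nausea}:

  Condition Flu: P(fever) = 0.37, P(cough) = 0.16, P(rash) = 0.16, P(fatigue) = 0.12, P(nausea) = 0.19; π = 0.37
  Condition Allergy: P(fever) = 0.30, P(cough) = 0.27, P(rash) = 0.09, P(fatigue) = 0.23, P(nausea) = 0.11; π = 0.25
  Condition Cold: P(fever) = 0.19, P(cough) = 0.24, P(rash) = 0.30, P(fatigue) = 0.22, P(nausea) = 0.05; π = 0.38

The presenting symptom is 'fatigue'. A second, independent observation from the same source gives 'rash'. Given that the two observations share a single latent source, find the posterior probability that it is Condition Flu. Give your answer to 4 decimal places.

P(component k | x) = π_k·f_k(x) / marginal(x), where marginal(x) = Σ_j π_j·f_j(x).
Since both observations come from the same component, the likelihood for component k is f_k(x₁)·f_k(x₂).
  L_Flu = [P(fatigue | comp) = 0.12] × [0.16] = 0.0192
  L_Allergy = [P(fatigue | comp) = 0.23] × [0.09] = 0.0207
  L_Cold = [P(fatigue | comp) = 0.22] × [0.3] = 0.066
Multiply by the mixture weights:
  π_Flu·L_Flu = 0.37 × 0.0192 = 0.007104
  π_Allergy·L_Allergy = 0.25 × 0.0207 = 0.005175
  π_Cold·L_Cold = 0.38 × 0.066 = 0.02508
Evidence: 0.007104 + 0.005175 + 0.02508 = 0.037359
So the posterior for Condition Flu is 0.007104 / 0.037359 ≈ 0.1902.

0.1902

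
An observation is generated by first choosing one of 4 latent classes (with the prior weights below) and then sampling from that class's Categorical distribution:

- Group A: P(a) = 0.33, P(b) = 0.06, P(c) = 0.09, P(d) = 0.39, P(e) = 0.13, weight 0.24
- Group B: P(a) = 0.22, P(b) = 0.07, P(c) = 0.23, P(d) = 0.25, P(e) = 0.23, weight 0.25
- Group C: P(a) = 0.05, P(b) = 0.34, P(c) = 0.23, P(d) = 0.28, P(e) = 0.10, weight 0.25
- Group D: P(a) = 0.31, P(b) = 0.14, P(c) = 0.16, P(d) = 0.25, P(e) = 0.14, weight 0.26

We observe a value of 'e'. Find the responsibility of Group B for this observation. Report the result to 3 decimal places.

Apply Bayes' rule: the posterior for each component is proportional to its prior times its likelihood at x.
Component likelihoods at x = 'e':
  L_A = 0.13
  L_B = 0.23
  L_C = 0.1
  L_D = 0.14
Prior × likelihood for each component:
  w_A·L_A = 0.24 × 0.13 = 0.0312
  w_B·L_B = 0.25 × 0.23 = 0.0575
  w_C·L_C = 0.25 × 0.1 = 0.025
  w_D·L_D = 0.26 × 0.14 = 0.0364
Marginal: 0.0312 + 0.0575 + 0.025 + 0.0364 = 0.1501
So the posterior for Group B is 0.0575 / 0.1501 ≈ 0.383.

0.383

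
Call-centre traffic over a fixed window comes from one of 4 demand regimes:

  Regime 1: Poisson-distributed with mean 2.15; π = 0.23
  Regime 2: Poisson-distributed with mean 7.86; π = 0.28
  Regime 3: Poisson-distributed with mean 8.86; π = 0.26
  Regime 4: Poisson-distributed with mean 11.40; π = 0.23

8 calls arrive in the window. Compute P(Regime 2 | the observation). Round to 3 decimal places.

0.423

P(component k | x) = π_k·f_k(x) / marginal(x), where marginal(x) = Σ_j π_j·f_j(x).
Poisson probabilities:
  f_1 = 0.00131903
  f_2 = 0.139414
  f_3 = 0.13369
  f_4 = 0.0792066
Prior × likelihood for each component:
  π_1·f_1 = 0.23 × 0.00131903 = 0.000303376
  π_2·f_2 = 0.28 × 0.139414 = 0.0390358
  π_3·f_3 = 0.26 × 0.13369 = 0.0347595
  π_4·f_4 = 0.23 × 0.0792066 = 0.0182175
Denominator: 0.000303376 + 0.0390358 + 0.0347595 + 0.0182175 = 0.0923162
P(Regime 2 | x) = 0.0390358 / 0.0923162 ≈ 0.423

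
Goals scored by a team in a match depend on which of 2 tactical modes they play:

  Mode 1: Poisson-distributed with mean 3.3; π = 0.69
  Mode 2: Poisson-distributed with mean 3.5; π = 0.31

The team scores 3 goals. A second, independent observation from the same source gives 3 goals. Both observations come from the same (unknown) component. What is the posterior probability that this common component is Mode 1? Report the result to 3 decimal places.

0.700

By Bayes' theorem, P(k | x) = P(Z=k) f_k(x) / Σ_j P(Z=j) f_j(x).
Since both observations come from the same component, the likelihood for component k is f_k(x₁)·f_k(x₂).
  L_1 = [e^(−3.3)·3.3^3/3! = 0.220912] × [0.220912] = 0.048802
  L_2 = [e^(−3.5)·3.5^3/3! = 0.215785] × [0.215785] = 0.0465634
Unnormalised posteriors:
  P(Z=1)·L_1 = 0.69 × 0.048802 = 0.0336734
  P(Z=2)·L_2 = 0.31 × 0.0465634 = 0.0144346
Normaliser: 0.0336734 + 0.0144346 = 0.048108
P(Mode 1 | x) ≈ 0.700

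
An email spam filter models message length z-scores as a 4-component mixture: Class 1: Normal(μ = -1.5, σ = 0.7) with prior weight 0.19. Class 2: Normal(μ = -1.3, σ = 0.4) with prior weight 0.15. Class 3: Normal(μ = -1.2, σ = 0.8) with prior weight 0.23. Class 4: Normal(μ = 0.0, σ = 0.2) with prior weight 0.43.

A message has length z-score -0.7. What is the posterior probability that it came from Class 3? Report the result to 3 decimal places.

By Bayes' theorem, P(k | x) = P(Z=k) f_k(x) / Σ_j P(Z=j) f_j(x).
Normal densities:
  L_1 = 0.296614
  L_2 = 0.323794
  L_3 = 0.410201
  L_4 = 0.00436341
Prior × likelihood for each component:
  P(Z=1)·L_1 = 0.19 × 0.296614 = 0.0563566
  P(Z=2)·L_2 = 0.15 × 0.323794 = 0.0485691
  P(Z=3)·L_3 = 0.23 × 0.410201 = 0.0943463
  P(Z=4)·L_4 = 0.43 × 0.00436341 = 0.00187627
Denominator: 0.0563566 + 0.0485691 + 0.0943463 + 0.00187627 = 0.201148
So the posterior for Class 3 is 0.0943463 / 0.201148 ≈ 0.469.

0.469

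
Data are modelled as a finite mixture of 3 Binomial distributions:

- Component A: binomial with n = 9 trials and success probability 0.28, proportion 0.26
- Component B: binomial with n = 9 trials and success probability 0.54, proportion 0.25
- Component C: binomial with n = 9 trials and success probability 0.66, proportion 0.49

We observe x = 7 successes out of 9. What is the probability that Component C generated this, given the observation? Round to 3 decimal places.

0.810

The responsibility of component k is π_k f_k(x) divided by Σ_j π_j f_j(x).
Component likelihoods at x = 7 successes out of 9:
  f_A = 0.0025181
  f_B = 0.101994
  f_C = 0.227022
Weight by the priors:
  π_A·f_A = 0.26 × 0.0025181 = 0.000654707
  π_B·f_B = 0.25 × 0.101994 = 0.0254985
  π_C·f_C = 0.49 × 0.227022 = 0.111241
Denominator: 0.000654707 + 0.0254985 + 0.111241 = 0.137394
P(Component C | the observation) = 0.111241 / 0.137394 ≈ 0.810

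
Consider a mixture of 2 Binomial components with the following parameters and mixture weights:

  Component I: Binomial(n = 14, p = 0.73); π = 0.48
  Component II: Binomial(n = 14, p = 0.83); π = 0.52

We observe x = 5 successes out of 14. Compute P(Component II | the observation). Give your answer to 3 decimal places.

The responsibility of component k is w_k f_k(x) divided by Σ_j w_j f_j(x).
Binomial probabilities:
  f_I = 0.00316484
  f_II = 9.35179e-05
Unnormalised posteriors:
  w_I·f_I = 0.48 × 0.00316484 = 0.00151912
  w_II·f_II = 0.52 × 9.35179e-05 = 4.86293e-05
Sum: 0.00151912 + 4.86293e-05 = 0.00156775
So the posterior for Component II is 4.86293e-05 / 0.00156775 ≈ 0.031.

0.031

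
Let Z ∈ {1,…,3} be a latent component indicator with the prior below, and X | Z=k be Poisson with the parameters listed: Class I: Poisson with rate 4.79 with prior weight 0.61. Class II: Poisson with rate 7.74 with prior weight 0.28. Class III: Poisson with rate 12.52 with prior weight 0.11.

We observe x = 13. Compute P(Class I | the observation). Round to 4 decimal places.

0.0291

P(component k | x) = π_k·f_k(x) / marginal(x), where marginal(x) = Σ_j π_j·f_j(x).
Component likelihoods at x = 13:
  f_I = e^(−4.79)·4.79^13/13! = 0.000932848
  f_II = e^(−7.74)·7.74^13/13! = 0.0249984
  f_III = e^(−12.52)·12.52^13/13! = 0.108945
Prior × likelihood for each component:
  π_I·f_I = 0.61 × 0.000932848 = 0.000569037
  π_II·f_II = 0.28 × 0.0249984 = 0.00699956
  π_III·f_III = 0.11 × 0.108945 = 0.011984
Sum: 0.000569037 + 0.00699956 + 0.011984 = 0.0195526
P(Class I | the observation) ≈ 0.0291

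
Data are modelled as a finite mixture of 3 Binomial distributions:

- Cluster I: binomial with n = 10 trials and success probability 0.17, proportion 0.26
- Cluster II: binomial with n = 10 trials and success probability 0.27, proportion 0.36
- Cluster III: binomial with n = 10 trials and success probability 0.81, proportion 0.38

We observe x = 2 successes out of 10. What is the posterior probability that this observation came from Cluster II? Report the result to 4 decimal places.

P(component k | x) = P(Z=k)·f_k(x) / marginal(x), where marginal(x) = Σ_j P(Z=j)·f_j(x).
Binomial probabilities:
  f_I = 0.292911
  f_II = 0.264559
  f_III = 5.01431e-05
Unnormalised posteriors:
  P(Z=I)·f_I = 0.26 × 0.292911 = 0.0761568
  P(Z=II)·f_II = 0.36 × 0.264559 = 0.0952413
  P(Z=III)·f_III = 0.38 × 5.01431e-05 = 1.90544e-05
Denominator: 0.0761568 + 0.0952413 + 1.90544e-05 = 0.171417
P(Cluster II | 2 successes out of 10) ≈ 0.5556

0.5556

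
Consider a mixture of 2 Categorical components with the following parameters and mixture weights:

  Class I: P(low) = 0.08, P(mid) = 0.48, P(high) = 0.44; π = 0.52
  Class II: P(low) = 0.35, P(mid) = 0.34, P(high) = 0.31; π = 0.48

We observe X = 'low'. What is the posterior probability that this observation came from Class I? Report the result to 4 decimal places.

P(component k | x) = π_k·f_k(x) / marginal(x), where marginal(x) = Σ_j π_j·f_j(x).
Component likelihoods at x = 'low':
  L_I = P(low | comp) = 0.08
  L_II = P(low | comp) = 0.35
Weight by the priors:
  π_I·L_I = 0.52 × 0.08 = 0.0416
  π_II·L_II = 0.48 × 0.35 = 0.168
Evidence: 0.0416 + 0.168 = 0.2096
Responsibility of Class I: 0.0416 / 0.2096 ≈ 0.1985

0.1985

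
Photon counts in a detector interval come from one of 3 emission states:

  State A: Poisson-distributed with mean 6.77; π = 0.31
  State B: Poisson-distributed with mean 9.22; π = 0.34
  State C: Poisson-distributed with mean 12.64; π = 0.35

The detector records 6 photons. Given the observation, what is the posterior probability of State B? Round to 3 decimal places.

The responsibility of component k is w_k f_k(x) divided by Σ_j w_j f_j(x).
Evaluate each component's likelihood at the observed value:
  L_A = e^(−6.77)·6.77^6/6! = 0.153471
  L_B = e^(−9.22)·9.22^6/6! = 0.0845002
  L_C = e^(−12.64)·12.64^6/6! = 0.0183513
Prior × likelihood for each component:
  w_A·L_A = 0.31 × 0.153471 = 0.047576
  w_B·L_B = 0.34 × 0.0845002 = 0.0287301
  w_C·L_C = 0.35 × 0.0183513 = 0.00642297
Evidence: 0.047576 + 0.0287301 + 0.00642297 = 0.082729
So the posterior for State B is 0.0287301 / 0.082729 ≈ 0.347.

0.347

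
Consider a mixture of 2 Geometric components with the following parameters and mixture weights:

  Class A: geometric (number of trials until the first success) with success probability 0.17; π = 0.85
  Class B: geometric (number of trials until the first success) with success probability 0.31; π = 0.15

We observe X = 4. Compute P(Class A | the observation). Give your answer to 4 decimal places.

0.8440

P(component k | x) = π_k·f_k(x) / marginal(x), where marginal(x) = Σ_j π_j·f_j(x).
Component likelihoods at x = 4:
  f_A = 0.17·(1−0.17)^3 = 0.17·0.571787 = 0.0972038
  f_B = 0.31·(1−0.31)^3 = 0.31·0.328509 = 0.101838
Weight by the priors:
  π_A·f_A = 0.85 × 0.0972038 = 0.0826232
  π_B·f_B = 0.15 × 0.101838 = 0.0152757
Marginal: 0.0826232 + 0.0152757 = 0.0978989
P(Class A | 4) ≈ 0.8440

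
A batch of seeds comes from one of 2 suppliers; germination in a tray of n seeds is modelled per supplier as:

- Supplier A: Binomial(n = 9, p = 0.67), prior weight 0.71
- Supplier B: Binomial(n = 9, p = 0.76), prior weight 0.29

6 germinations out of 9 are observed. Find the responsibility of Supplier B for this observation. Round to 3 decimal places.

0.251

The responsibility of component k is w_k f_k(x) divided by Σ_j w_j f_j(x).
Evaluate each component's likelihood at the observed value:
  L_A = 0.273067
  L_B = 0.223766
Multiply by the mixture weights:
  w_A·L_A = 0.71 × 0.273067 = 0.193878
  w_B·L_B = 0.29 × 0.223766 = 0.0648922
Normaliser: 0.193878 + 0.0648922 = 0.25877
So the posterior for Supplier B is 0.0648922 / 0.25877 ≈ 0.251.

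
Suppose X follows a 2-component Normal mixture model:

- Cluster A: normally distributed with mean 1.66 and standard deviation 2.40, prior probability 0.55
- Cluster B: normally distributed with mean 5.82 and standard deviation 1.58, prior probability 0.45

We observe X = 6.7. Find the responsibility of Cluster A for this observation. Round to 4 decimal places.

P(component k | x) = π_k·f_k(x) / marginal(x), where marginal(x) = Σ_j π_j·f_j(x).
Normal densities:
  L_A = (1/(2.40·√(2π)))·exp(−(6.7−1.66)²/(2·2.40²)) = 0.166226·exp(-2.20500) = 0.0183265
  L_B = (1/(1.58·√(2π)))·exp(−(6.7−5.82)²/(2·1.58²)) = 0.252495·exp(-0.15510) = 0.216218
Weight by the priors:
  π_A·L_A = 0.55 × 0.0183265 = 0.0100796
  π_B·L_B = 0.45 × 0.216218 = 0.0972982
Normaliser: 0.0100796 + 0.0972982 = 0.107378
Responsibility of Cluster A: 0.0100796 / 0.107378 ≈ 0.0939

0.0939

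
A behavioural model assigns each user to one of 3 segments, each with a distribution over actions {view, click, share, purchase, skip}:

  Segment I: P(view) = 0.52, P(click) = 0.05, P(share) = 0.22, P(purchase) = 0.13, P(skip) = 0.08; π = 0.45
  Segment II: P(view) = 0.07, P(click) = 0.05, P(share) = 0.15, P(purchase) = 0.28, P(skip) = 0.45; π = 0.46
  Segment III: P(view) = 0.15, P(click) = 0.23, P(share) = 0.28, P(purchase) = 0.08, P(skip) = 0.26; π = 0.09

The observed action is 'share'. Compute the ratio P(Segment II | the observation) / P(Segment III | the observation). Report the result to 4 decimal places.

Posterior odds = (w_i f_i(x)) / (w_j f_j(x)); the normalising sum cancels.
Evaluate each component's likelihood at the observed value:
  f_I = P(share | comp) = 0.22
  f_II = P(share | comp) = 0.15
  f_III = P(share | comp) = 0.28
0.069 / 0.0252 ≈ 2.7381

2.7381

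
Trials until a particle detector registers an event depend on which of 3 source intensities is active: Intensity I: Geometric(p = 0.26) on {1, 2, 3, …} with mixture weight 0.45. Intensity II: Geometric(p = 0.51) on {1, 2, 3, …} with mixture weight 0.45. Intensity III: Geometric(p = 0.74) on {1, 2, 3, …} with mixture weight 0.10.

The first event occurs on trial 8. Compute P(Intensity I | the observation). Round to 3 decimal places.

0.901

Posterior ∝ prior × likelihood, so P(k | x) ∝ P(Z=k) f_k(x); normalise over all components.
Evaluate each component's likelihood at the observed value:
  L_I = 0.0315933
  L_II = 0.00345894
  L_III = 5.94354e-05
Multiply by the mixture weights:
  P(Z=I)·L_I = 0.45 × 0.0315933 = 0.014217
  P(Z=II)·L_II = 0.45 × 0.00345894 = 0.00155652
  P(Z=III)·L_III = 0.10 × 5.94354e-05 = 5.94354e-06
Sum: 0.014217 + 0.00155652 + 5.94354e-06 = 0.0157795
So the posterior for Intensity I is 0.014217 / 0.0157795 ≈ 0.901.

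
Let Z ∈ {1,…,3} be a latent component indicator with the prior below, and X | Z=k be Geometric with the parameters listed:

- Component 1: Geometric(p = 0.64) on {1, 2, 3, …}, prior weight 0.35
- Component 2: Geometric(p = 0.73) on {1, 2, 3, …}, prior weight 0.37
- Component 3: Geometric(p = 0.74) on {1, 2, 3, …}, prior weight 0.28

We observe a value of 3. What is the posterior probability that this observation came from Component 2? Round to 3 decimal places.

0.314

Apply Bayes' rule: the posterior for each component is proportional to its prior times its likelihood at x.
Component likelihoods at x = 3:
  f_1 = 0.64·(1−0.64)^2 = 0.64·0.1296 = 0.082944
  f_2 = 0.73·(1−0.73)^2 = 0.73·0.0729 = 0.053217
  f_3 = 0.74·(1−0.74)^2 = 0.74·0.0676 = 0.050024
Multiply by the mixture weights:
  π_1·f_1 = 0.35 × 0.082944 = 0.0290304
  π_2·f_2 = 0.37 × 0.053217 = 0.0196903
  π_3·f_3 = 0.28 × 0.050024 = 0.0140067
Marginal: 0.0290304 + 0.0196903 + 0.0140067 = 0.0627274
P(Component 2 | 3) ≈ 0.314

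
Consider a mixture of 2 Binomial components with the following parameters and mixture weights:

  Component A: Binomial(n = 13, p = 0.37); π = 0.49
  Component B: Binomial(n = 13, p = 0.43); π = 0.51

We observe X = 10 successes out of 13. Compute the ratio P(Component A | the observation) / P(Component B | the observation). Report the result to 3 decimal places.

0.289

Since P(k|x) ∝ π_k f_k(x), the posterior odds are π_i f_i(x) / (π_j f_j(x)).
Component likelihoods at x = 10 successes out of 13:
  p_A = C(13,10)·0.37^10·0.63^3 = 286·4.80858e-05·0.250047 = 0.00343878
  p_B = C(13,10)·0.43^10·0.57^3 = 286·0.000216115·0.185193 = 0.0114466
0.001685 / 0.00583775 ≈ 0.289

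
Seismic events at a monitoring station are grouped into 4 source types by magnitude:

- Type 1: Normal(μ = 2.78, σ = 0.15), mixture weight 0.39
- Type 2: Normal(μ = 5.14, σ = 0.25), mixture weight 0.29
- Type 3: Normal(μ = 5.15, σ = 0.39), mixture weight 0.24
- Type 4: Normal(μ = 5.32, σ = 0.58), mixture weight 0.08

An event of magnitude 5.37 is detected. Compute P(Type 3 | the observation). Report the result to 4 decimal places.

0.3691

The responsibility of component k is π_k f_k(x) divided by Σ_j π_j f_j(x).
Evaluate each component's likelihood at the observed value:
  f_1 = 4.84198e-65
  f_2 = 1.04515
  f_3 = 0.872462
  f_4 = 0.68528
Unnormalised posteriors:
  π_1·f_1 = 0.39 × 4.84198e-65 = 1.88837e-65
  π_2·f_2 = 0.29 × 1.04515 = 0.303092
  π_3·f_3 = 0.24 × 0.872462 = 0.209391
  π_4·f_4 = 0.08 × 0.68528 = 0.0548224
Evidence: 1.88837e-65 + 0.303092 + 0.209391 + 0.0548224 = 0.567305
P(Type 3 | the observation) = 0.209391 / 0.567305 ≈ 0.3691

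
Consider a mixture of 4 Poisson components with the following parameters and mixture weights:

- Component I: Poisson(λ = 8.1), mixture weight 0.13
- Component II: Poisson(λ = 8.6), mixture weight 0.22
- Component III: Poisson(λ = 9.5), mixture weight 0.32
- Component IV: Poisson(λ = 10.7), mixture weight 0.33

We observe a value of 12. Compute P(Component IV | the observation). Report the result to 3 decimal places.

0.424

P(component k | x) = P(Z=k)·f_k(x) / marginal(x), where marginal(x) = Σ_j P(Z=j)·f_j(x).
Component likelihoods at x = 12:
  p_I = e^(−8.1)·8.1^12/12! = 0.0505473
  p_II = e^(−8.6)·8.6^12/12! = 0.0629089
  p_III = e^(−9.5)·9.5^12/12! = 0.0844401
  p_IV = e^(−10.7)·10.7^12/12! = 0.106003
Multiply by the mixture weights:
  P(Z=I)·p_I = 0.13 × 0.0505473 = 0.00657115
  P(Z=II)·p_II = 0.22 × 0.0629089 = 0.01384
  P(Z=III)·p_III = 0.32 × 0.0844401 = 0.0270208
  P(Z=IV)·p_IV = 0.33 × 0.106003 = 0.0349809
Sum: 0.00657115 + 0.01384 + 0.0270208 + 0.0349809 = 0.0824129
P(Component IV | x) ≈ 0.424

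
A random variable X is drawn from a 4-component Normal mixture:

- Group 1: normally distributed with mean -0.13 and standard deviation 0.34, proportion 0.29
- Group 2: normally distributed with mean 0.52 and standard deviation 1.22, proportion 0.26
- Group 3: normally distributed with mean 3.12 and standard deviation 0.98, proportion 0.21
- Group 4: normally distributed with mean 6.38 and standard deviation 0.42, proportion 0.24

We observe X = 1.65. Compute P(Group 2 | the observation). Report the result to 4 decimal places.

0.6661

Posterior ∝ prior × likelihood, so P(k | x) ∝ w_k f_k(x); normalise over all components.
Component likelihoods at x = 1.65:
  L_1 = (1/(0.34·√(2π)))·exp(−(1.65−-0.13)²/(2·0.34²)) = 1.173360·exp(-13.70415) = 1.31158e-06
  L_2 = (1/(1.22·√(2π)))·exp(−(1.65−0.52)²/(2·1.22²)) = 0.327002·exp(-0.42895) = 0.212941
  L_3 = (1/(0.98·√(2π)))·exp(−(1.65−3.12)²/(2·0.98²)) = 0.407084·exp(-1.12500) = 0.132161
  L_4 = (1/(0.42·√(2π)))·exp(−(1.65−6.38)²/(2·0.42²)) = 0.949863·exp(-63.41525) = 2.73381e-28
Weight by the priors:
  w_1·L_1 = 0.29 × 1.31158e-06 = 3.80357e-07
  w_2·L_2 = 0.26 × 0.212941 = 0.0553647
  w_3·L_3 = 0.21 × 0.132161 = 0.0277538
  w_4·L_4 = 0.24 × 2.73381e-28 = 6.56114e-29
Marginal: 3.80357e-07 + 0.0553647 + 0.0277538 + 6.56114e-29 = 0.0831188
Responsibility of Group 2: 0.0553647 / 0.0831188 ≈ 0.6661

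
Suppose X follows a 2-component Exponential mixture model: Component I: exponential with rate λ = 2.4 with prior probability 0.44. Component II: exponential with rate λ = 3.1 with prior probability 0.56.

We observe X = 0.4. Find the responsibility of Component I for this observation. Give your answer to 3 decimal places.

Posterior ∝ prior × likelihood, so P(k | x) ∝ w_k f_k(x); normalise over all components.
Exponential densities:
  f_I = 2.4·e^(−2.4·0.4) = 2.4·e^(−0.9600) = 0.918943
  f_II = 3.1·e^(−3.1·0.4) = 3.1·e^(−1.2400) = 0.897091
Multiply by the mixture weights:
  w_I·f_I = 0.44 × 0.918943 = 0.404335
  w_II·f_II = 0.56 × 0.897091 = 0.502371
Normaliser: 0.404335 + 0.502371 = 0.906706
So the posterior for Component I is 0.404335 / 0.906706 ≈ 0.446.

0.446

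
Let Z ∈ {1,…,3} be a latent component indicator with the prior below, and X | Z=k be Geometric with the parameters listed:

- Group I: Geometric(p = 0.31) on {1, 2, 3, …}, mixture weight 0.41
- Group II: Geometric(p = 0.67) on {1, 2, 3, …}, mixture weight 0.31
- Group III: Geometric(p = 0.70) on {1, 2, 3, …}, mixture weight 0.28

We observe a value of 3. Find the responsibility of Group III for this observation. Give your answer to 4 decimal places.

0.1751

Posterior ∝ prior × likelihood, so P(k | x) ∝ π_k f_k(x); normalise over all components.
Component likelihoods at x = 3:
  L_I = 0.147591
  L_II = 0.072963
  L_III = 0.063
Unnormalised posteriors:
  π_I·L_I = 0.41 × 0.147591 = 0.0605123
  π_II·L_II = 0.31 × 0.072963 = 0.0226185
  π_III·L_III = 0.28 × 0.063 = 0.01764
Marginal: 0.0605123 + 0.0226185 + 0.01764 = 0.100771
P(Group III | the observation) = 0.01764 / 0.100771 ≈ 0.1751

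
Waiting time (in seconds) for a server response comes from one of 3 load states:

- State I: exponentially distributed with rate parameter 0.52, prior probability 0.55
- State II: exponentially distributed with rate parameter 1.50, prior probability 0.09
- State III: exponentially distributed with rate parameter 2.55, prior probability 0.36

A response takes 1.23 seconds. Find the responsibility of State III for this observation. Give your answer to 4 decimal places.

Posterior ∝ prior × likelihood, so P(k | x) ∝ P(Z=k) f_k(x); normalise over all components.
Component likelihoods at x = 1.23 seconds:
  f_I = 0.52·e^(−0.52·1.23) = 0.52·e^(−0.6396) = 0.274302
  f_II = 1.50·e^(−1.50·1.23) = 1.50·e^(−1.8450) = 0.237038
  f_III = 2.55·e^(−2.55·1.23) = 2.55·e^(−3.1365) = 0.110758
Prior × likelihood for each component:
  P(Z=I)·f_I = 0.55 × 0.274302 = 0.150866
  P(Z=II)·f_II = 0.09 × 0.237038 = 0.0213334
  P(Z=III)·f_III = 0.36 × 0.110758 = 0.0398729
Marginal: 0.150866 + 0.0213334 + 0.0398729 = 0.212072
Responsibility of State III: 0.0398729 / 0.212072 ≈ 0.1880

0.1880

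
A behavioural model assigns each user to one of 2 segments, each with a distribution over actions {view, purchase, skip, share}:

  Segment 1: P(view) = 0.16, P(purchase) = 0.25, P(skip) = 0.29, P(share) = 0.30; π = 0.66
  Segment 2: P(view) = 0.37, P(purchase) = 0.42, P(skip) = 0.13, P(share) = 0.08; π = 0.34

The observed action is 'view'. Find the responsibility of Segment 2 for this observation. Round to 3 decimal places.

0.544

The responsibility of component k is π_k f_k(x) divided by Σ_j π_j f_j(x).
Component likelihoods at x = 'view':
  L_1 = 0.16
  L_2 = 0.37
Multiply by the mixture weights:
  π_1·L_1 = 0.66 × 0.16 = 0.1056
  π_2·L_2 = 0.34 × 0.37 = 0.1258
Normaliser: 0.1056 + 0.1258 = 0.2314
P(Segment 2 | data) ≈ 0.544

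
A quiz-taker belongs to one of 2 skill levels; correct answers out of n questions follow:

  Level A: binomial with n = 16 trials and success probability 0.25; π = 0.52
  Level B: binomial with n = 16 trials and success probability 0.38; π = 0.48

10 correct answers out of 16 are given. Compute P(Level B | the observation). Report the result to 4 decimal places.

0.9510

The responsibility of component k is w_k f_k(x) divided by Σ_j w_j f_j(x).
Evaluate each component's likelihood at the observed value:
  L_A = C(16,10)·0.25^10·0.75^6 = 8008·9.53674e-07·0.177979 = 0.00135923
  L_B = C(16,10)·0.38^10·0.62^6 = 8008·6.27821e-05·0.0568002 = 0.0285568
Prior × likelihood for each component:
  w_A·L_A = 0.52 × 0.00135923 = 0.000706798
  w_B·L_B = 0.48 × 0.0285568 = 0.0137073
Sum: 0.000706798 + 0.0137073 = 0.0144141
P(Level B | the observation) ≈ 0.9510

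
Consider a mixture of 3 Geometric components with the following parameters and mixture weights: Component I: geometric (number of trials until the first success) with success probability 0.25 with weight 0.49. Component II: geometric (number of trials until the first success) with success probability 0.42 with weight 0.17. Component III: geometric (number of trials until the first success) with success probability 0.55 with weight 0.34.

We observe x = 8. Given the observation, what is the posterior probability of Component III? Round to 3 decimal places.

0.038

P(component k | x) = P(Z=k)·f_k(x) / marginal(x), where marginal(x) = Σ_j P(Z=j)·f_j(x).
Geometric probabilities:
  p_I = 0.033371
  p_II = 0.00927353
  p_III = 0.00205518
Multiply by the mixture weights:
  P(Z=I)·p_I = 0.49 × 0.033371 = 0.0163518
  P(Z=II)·p_II = 0.17 × 0.00927353 = 0.0015765
  P(Z=III)·p_III = 0.34 × 0.00205518 = 0.000698762
Normaliser: 0.0163518 + 0.0015765 + 0.000698762 = 0.018627
P(Component III | data) ≈ 0.038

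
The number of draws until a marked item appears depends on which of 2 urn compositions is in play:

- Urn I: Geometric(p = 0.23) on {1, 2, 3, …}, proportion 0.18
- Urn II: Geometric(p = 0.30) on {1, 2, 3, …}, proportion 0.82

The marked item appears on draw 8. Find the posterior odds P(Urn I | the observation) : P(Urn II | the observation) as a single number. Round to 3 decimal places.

The posterior odds equal the prior odds times the likelihood ratio: (w_i/w_j)·(f_i(x)/f_j(x)).
Geometric probabilities:
  p_I = 0.23·(1−0.23)^7 = 0.23·0.160485 = 0.0369116
  p_II = 0.30·(1−0.30)^7 = 0.30·0.0823543 = 0.0247063
Odds = (0.18/0.82) × (0.0369116/0.0247063) = 0.219512 × 1.49402 ≈ 0.328

0.328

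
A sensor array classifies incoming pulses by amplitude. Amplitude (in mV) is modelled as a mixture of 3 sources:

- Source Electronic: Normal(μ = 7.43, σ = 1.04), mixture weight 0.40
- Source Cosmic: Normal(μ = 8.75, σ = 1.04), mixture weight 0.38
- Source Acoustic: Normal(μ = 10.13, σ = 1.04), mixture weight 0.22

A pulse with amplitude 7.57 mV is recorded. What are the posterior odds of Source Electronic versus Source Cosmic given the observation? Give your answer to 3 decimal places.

Since P(k|x) ∝ π_k f_k(x), the posterior odds are π_i f_i(x) / (π_j f_j(x)).
Component likelihoods at x = 7.57 mV:
  p_Electronic = (1/(1.04·√(2π)))·exp(−(7.57−7.43)²/(2·1.04²)) = 0.383598·exp(-0.00906) = 0.380138
  p_Cosmic = (1/(1.04·√(2π)))·exp(−(7.57−8.75)²/(2·1.04²)) = 0.383598·exp(-0.64368) = 0.201526
  p_Acoustic = (1/(1.04·√(2π)))·exp(−(7.57−10.13)²/(2·1.04²)) = 0.383598·exp(-3.02959) = 0.0185415
0.152055 / 0.07658 ≈ 1.986

1.986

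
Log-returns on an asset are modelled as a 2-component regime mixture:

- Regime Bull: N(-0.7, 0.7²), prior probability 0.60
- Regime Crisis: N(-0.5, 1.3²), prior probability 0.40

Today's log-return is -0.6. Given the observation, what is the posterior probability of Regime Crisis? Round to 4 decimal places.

0.2656

Posterior ∝ prior × likelihood, so P(k | x) ∝ P(Z=k) f_k(x); normalise over all components.
Normal densities:
  p_Bull = (1/(0.7·√(2π)))·exp(−(-0.6−-0.7)²/(2·0.7²)) = 0.569918·exp(-0.01020) = 0.564132
  p_Crisis = (1/(1.3·√(2π)))·exp(−(-0.6−-0.5)²/(2·1.3²)) = 0.306879·exp(-0.00296) = 0.305972
Unnormalised posteriors:
  P(Z=Bull)·p_Bull = 0.60 × 0.564132 = 0.338479
  P(Z=Crisis)·p_Crisis = 0.40 × 0.305972 = 0.122389
Evidence: 0.338479 + 0.122389 = 0.460868
P(Regime Crisis | -0.6) = 0.122389 / 0.460868 ≈ 0.2656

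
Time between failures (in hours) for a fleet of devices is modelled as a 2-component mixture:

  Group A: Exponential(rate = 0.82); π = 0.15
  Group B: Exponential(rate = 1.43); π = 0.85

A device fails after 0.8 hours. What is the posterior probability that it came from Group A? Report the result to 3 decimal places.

0.142

By Bayes' theorem, P(k | x) = π_k f_k(x) / Σ_j π_j f_j(x).
Exponential densities:
  L_A = 0.425517
  L_B = 0.455515
Prior × likelihood for each component:
  π_A·L_A = 0.15 × 0.425517 = 0.0638275
  π_B·L_B = 0.85 × 0.455515 = 0.387188
Normaliser: 0.0638275 + 0.387188 = 0.451016
So the posterior for Group A is 0.0638275 / 0.451016 ≈ 0.142.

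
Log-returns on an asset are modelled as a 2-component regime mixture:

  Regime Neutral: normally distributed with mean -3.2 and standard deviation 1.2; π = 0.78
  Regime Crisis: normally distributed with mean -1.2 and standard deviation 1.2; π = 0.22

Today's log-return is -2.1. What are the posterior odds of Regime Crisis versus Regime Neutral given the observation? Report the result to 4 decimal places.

Posterior odds = (π_i f_i(x)) / (π_j f_j(x)); the normalising sum cancels.
Evaluate each component's likelihood at the observed value:
  f_Neutral = (1/(1.2·√(2π)))·exp(−(-2.1−-3.2)²/(2·1.2²)) = 0.332452·exp(-0.42014) = 0.218406
  f_Crisis = (1/(1.2·√(2π)))·exp(−(-2.1−-1.2)²/(2·1.2²)) = 0.332452·exp(-0.28125) = 0.250948
Posterior odds = (π_Crisis·f_Crisis) / (π_Neutral·f_Neutral) = (0.22·0.250948) / (0.78·0.218406) = 0.0552085 / 0.170357 ≈ 0.3241

0.3241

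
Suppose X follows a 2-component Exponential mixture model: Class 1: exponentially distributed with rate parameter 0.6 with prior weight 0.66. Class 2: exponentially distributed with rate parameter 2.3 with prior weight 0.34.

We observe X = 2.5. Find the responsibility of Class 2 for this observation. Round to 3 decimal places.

Posterior ∝ prior × likelihood, so P(k | x) ∝ π_k f_k(x); normalise over all components.
Evaluate each component's likelihood at the observed value:
  p_1 = 0.133878
  p_2 = 0.0073204
Prior × likelihood for each component:
  π_1·p_1 = 0.66 × 0.133878 = 0.0883595
  π_2·p_2 = 0.34 × 0.0073204 = 0.00248893
Normaliser: 0.0883595 + 0.00248893 = 0.0908485
Responsibility of Class 2: 0.00248893 / 0.0908485 ≈ 0.027

0.027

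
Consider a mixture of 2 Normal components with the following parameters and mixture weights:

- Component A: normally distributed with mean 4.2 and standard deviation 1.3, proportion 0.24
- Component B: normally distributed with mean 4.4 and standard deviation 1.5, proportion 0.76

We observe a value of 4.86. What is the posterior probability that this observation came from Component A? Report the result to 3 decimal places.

0.251

By Bayes' theorem, P(k | x) = w_k f_k(x) / Σ_j w_j f_j(x).
Normal densities:
  f_A = 0.269772
  f_B = 0.253745
Unnormalised posteriors:
  w_A·f_A = 0.24 × 0.269772 = 0.0647453
  w_B·f_B = 0.76 × 0.253745 = 0.192846
Denominator: 0.0647453 + 0.192846 = 0.257591
P(Component A | 4.86) ≈ 0.251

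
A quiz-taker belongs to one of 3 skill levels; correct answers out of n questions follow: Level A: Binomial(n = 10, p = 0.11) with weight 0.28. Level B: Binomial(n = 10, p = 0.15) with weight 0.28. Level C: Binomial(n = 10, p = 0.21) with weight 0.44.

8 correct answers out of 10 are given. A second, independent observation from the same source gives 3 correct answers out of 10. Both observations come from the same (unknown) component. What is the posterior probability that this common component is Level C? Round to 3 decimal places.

0.969

P(component k | x) = π_k·f_k(x) / marginal(x), where marginal(x) = Σ_j π_j·f_j(x).
Since both observations come from the same component, the likelihood for component k is f_k(x₁)·f_k(x₂).
  p_A = [7.64072e-07] × [0.0706463] = 5.39788e-08
  p_B = [8.3326e-06] × [0.129834] = 1.08185e-06
  p_C = [0.000106224] × [0.213417] = 2.26699e-05
Weight by the priors:
  π_A·p_A = 0.28 × 5.39788e-08 = 1.51141e-08
  π_B·p_B = 0.28 × 1.08185e-06 = 3.02919e-07
  π_C·p_C = 0.44 × 2.26699e-05 = 9.97476e-06
Denominator: 1.51141e-08 + 3.02919e-07 + 9.97476e-06 = 1.02928e-05
P(Level C | x₁, x₂) = 9.97476e-06 / 1.02928e-05 ≈ 0.969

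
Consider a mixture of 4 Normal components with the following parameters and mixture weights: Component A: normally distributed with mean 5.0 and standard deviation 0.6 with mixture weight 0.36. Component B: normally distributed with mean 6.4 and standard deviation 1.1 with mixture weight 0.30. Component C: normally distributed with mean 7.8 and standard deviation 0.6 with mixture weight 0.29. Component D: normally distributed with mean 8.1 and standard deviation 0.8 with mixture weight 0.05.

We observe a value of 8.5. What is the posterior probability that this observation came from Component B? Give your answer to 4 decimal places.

Apply Bayes' rule: the posterior for each component is proportional to its prior times its likelihood at x.
Component likelihoods at x = 8.5:
  L_A = (1/(0.6·√(2π)))·exp(−(8.5−5.0)²/(2·0.6²)) = 0.664904·exp(-17.01389) = 2.71469e-08
  L_B = (1/(1.1·√(2π)))·exp(−(8.5−6.4)²/(2·1.1²)) = 0.362675·exp(-1.82231) = 0.0586268
  L_C = (1/(0.6·√(2π)))·exp(−(8.5−7.8)²/(2·0.6²)) = 0.664904·exp(-0.68056) = 0.336664
  L_D = (1/(0.8·√(2π)))·exp(−(8.5−8.1)²/(2·0.8²)) = 0.498678·exp(-0.12500) = 0.440082
Weight by the priors:
  π_A·L_A = 0.36 × 2.71469e-08 = 9.7729e-09
  π_B·L_B = 0.30 × 0.0586268 = 0.0175881
  π_C·L_C = 0.29 × 0.336664 = 0.0976327
  π_D·L_D = 0.05 × 0.440082 = 0.0220041
Denominator: 9.7729e-09 + 0.0175881 + 0.0976327 + 0.0220041 = 0.137225
P(Component B | the observation) = 0.0175881 / 0.137225 ≈ 0.1282

0.1282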